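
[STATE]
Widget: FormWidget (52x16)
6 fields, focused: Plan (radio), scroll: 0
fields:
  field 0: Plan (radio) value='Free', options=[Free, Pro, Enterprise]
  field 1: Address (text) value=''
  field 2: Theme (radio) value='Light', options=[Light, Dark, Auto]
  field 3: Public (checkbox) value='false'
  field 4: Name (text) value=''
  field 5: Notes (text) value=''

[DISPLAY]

> Plan:       (●) Free  ( ) Pro  ( ) Enterprise     
  Address:    [                                    ]
  Theme:      (●) Light  ( ) Dark  ( ) Auto         
  Public:     [ ]                                   
  Name:       [                                    ]
  Notes:      [                                    ]
                                                    
                                                    
                                                    
                                                    
                                                    
                                                    
                                                    
                                                    
                                                    
                                                    


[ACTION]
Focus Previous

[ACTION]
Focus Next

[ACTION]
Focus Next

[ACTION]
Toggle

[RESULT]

  Plan:       (●) Free  ( ) Pro  ( ) Enterprise     
> Address:    [                                    ]
  Theme:      (●) Light  ( ) Dark  ( ) Auto         
  Public:     [ ]                                   
  Name:       [                                    ]
  Notes:      [                                    ]
                                                    
                                                    
                                                    
                                                    
                                                    
                                                    
                                                    
                                                    
                                                    
                                                    


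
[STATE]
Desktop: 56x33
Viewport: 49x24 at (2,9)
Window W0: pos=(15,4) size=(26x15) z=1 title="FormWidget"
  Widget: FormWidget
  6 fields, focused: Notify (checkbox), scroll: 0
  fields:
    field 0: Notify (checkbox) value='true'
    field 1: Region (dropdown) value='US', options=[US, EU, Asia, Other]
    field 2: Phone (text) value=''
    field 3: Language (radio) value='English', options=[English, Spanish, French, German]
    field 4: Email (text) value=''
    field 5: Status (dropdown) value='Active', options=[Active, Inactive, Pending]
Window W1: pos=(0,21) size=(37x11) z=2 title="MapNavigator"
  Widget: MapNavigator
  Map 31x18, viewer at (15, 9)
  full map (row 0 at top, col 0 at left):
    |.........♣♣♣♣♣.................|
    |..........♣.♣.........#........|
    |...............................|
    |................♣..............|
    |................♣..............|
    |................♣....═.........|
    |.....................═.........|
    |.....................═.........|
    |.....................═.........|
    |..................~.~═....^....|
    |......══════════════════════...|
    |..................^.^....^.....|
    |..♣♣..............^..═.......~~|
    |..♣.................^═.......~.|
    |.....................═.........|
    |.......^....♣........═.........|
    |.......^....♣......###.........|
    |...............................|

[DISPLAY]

             ┃  Phone:      [        ]┃          
             ┃  Language:   (●) Englis┃          
             ┃  Email:      [        ]┃          
             ┃  Status:     [Active ▼]┃          
             ┃                        ┃          
             ┃                        ┃          
             ┃                        ┃          
             ┃                        ┃          
             ┃                        ┃          
             ┗━━━━━━━━━━━━━━━━━━━━━━━━┛          
                                                 
                                                 
━━━━━━━━━━━━━━━━━━━━━━━━━━━━━━━━━━┓              
MapNavigator                      ┃              
──────────────────────────────────┨              
 .....................═.........  ┃              
 .....................═.........  ┃              
 .....................═.........  ┃              
 ...............@..~.~═....^....  ┃              
 ......══════════════════════...  ┃              
 ..................^.^....^.....  ┃              
 ..♣♣..............^..═.......~~  ┃              
━━━━━━━━━━━━━━━━━━━━━━━━━━━━━━━━━━┛              
                                                 


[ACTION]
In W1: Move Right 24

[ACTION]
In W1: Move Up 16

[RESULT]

             ┃  Phone:      [        ]┃          
             ┃  Language:   (●) Englis┃          
             ┃  Email:      [        ]┃          
             ┃  Status:     [Active ▼]┃          
             ┃                        ┃          
             ┃                        ┃          
             ┃                        ┃          
             ┃                        ┃          
             ┃                        ┃          
             ┗━━━━━━━━━━━━━━━━━━━━━━━━┛          
                                                 
                                                 
━━━━━━━━━━━━━━━━━━━━━━━━━━━━━━━━━━┓              
MapNavigator                      ┃              
──────────────────────────────────┨              
                                  ┃              
                                  ┃              
                                  ┃              
................@                 ┃              
........#........                 ┃              
.................                 ┃              
..♣..............                 ┃              
━━━━━━━━━━━━━━━━━━━━━━━━━━━━━━━━━━┛              
                                                 


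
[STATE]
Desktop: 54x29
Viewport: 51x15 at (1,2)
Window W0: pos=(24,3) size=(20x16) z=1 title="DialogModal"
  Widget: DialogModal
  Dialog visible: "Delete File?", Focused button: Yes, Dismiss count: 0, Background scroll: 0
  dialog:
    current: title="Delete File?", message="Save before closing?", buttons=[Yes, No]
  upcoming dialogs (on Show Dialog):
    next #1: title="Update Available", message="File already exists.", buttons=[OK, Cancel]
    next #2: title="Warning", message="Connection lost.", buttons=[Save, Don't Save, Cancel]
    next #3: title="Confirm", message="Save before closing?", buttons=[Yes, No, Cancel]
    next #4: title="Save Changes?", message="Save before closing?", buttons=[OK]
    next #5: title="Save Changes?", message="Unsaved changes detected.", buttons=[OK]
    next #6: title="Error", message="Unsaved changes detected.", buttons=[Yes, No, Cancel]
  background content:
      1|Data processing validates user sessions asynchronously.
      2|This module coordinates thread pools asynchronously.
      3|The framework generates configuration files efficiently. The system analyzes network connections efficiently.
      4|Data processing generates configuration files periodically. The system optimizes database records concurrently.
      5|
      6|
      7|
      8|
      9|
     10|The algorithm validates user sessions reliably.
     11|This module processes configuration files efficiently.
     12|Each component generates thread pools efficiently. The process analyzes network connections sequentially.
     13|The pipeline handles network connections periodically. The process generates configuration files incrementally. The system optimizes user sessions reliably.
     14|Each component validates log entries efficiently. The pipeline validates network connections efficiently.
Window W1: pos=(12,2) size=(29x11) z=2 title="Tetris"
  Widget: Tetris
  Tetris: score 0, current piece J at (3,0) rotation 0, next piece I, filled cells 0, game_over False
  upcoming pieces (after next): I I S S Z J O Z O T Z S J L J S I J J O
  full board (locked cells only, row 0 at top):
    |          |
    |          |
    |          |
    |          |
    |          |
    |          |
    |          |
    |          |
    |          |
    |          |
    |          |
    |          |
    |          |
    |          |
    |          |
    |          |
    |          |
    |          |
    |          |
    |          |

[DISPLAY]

           ┏━━━━━━━━━━━━━━━━━━━━━━━━━━━┓           
           ┃ Tetris                    ┃━━┓        
           ┠───────────────────────────┨  ┃        
           ┃          │Next:           ┃──┨        
           ┃          │████            ┃va┃        
           ┃          │                ┃di┃        
           ┃          │                ┃ne┃        
           ┃          │                ┃ge┃        
           ┃          │                ┃  ┃        
           ┃          │Score:          ┃  ┃        
           ┗━━━━━━━━━━━━━━━━━━━━━━━━━━━┛  ┃        
                       ┃  └────────────┘  ┃        
                       ┃                  ┃        
                       ┃The algorithm vali┃        
                       ┃This module proces┃        


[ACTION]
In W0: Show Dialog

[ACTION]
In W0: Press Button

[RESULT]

           ┏━━━━━━━━━━━━━━━━━━━━━━━━━━━┓           
           ┃ Tetris                    ┃━━┓        
           ┠───────────────────────────┨  ┃        
           ┃          │Next:           ┃──┨        
           ┃          │████            ┃va┃        
           ┃          │                ┃di┃        
           ┃          │                ┃ne┃        
           ┃          │                ┃ge┃        
           ┃          │                ┃  ┃        
           ┃          │Score:          ┃  ┃        
           ┗━━━━━━━━━━━━━━━━━━━━━━━━━━━┛  ┃        
                       ┃                  ┃        
                       ┃                  ┃        
                       ┃The algorithm vali┃        
                       ┃This module proces┃        


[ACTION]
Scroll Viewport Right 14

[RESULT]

         ┏━━━━━━━━━━━━━━━━━━━━━━━━━━━┓             
         ┃ Tetris                    ┃━━┓          
         ┠───────────────────────────┨  ┃          
         ┃          │Next:           ┃──┨          
         ┃          │████            ┃va┃          
         ┃          │                ┃di┃          
         ┃          │                ┃ne┃          
         ┃          │                ┃ge┃          
         ┃          │                ┃  ┃          
         ┃          │Score:          ┃  ┃          
         ┗━━━━━━━━━━━━━━━━━━━━━━━━━━━┛  ┃          
                     ┃                  ┃          
                     ┃                  ┃          
                     ┃The algorithm vali┃          
                     ┃This module proces┃          


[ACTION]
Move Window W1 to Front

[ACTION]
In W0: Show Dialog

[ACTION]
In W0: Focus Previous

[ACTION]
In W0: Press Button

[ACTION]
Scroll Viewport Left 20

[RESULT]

            ┏━━━━━━━━━━━━━━━━━━━━━━━━━━━┓          
            ┃ Tetris                    ┃━━┓       
            ┠───────────────────────────┨  ┃       
            ┃          │Next:           ┃──┨       
            ┃          │████            ┃va┃       
            ┃          │                ┃di┃       
            ┃          │                ┃ne┃       
            ┃          │                ┃ge┃       
            ┃          │                ┃  ┃       
            ┃          │Score:          ┃  ┃       
            ┗━━━━━━━━━━━━━━━━━━━━━━━━━━━┛  ┃       
                        ┃                  ┃       
                        ┃                  ┃       
                        ┃The algorithm vali┃       
                        ┃This module proces┃       


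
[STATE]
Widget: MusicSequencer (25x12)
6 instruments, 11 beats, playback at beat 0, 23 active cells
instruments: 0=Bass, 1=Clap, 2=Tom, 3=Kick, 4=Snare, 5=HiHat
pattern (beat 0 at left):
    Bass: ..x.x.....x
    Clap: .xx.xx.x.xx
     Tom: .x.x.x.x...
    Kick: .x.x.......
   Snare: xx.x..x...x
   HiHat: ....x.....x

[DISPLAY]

      ▼1234567890        
  Bass··█·█·····█        
  Clap·██·██·█·██        
   Tom·█·█·█·█···        
  Kick·█·█·······        
 Snare██·█··█···█        
 HiHat····█·····█        
                         
                         
                         
                         
                         


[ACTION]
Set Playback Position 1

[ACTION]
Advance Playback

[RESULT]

      01▼34567890        
  Bass··█·█·····█        
  Clap·██·██·█·██        
   Tom·█·█·█·█···        
  Kick·█·█·······        
 Snare██·█··█···█        
 HiHat····█·····█        
                         
                         
                         
                         
                         


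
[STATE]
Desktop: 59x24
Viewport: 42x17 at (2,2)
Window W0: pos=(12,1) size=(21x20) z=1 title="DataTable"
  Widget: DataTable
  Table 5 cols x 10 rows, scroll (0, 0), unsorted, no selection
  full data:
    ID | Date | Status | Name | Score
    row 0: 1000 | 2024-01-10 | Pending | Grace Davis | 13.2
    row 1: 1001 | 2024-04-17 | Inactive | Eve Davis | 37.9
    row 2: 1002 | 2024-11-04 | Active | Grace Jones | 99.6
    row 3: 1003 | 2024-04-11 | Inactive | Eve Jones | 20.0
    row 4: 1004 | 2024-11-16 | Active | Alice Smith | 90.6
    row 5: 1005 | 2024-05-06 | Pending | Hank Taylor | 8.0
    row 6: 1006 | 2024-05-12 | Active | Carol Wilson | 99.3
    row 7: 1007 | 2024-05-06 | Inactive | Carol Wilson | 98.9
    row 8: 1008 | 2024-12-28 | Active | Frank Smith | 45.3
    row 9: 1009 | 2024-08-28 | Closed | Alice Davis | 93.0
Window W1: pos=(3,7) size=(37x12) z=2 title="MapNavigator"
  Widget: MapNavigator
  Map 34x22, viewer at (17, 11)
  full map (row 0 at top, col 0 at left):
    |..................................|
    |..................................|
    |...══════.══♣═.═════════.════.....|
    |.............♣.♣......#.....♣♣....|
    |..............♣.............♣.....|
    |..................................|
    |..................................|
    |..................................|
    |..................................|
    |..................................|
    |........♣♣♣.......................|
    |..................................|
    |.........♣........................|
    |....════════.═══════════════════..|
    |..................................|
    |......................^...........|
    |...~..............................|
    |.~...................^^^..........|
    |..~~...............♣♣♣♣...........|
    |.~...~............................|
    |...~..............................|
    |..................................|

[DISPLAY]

          ┃ DataTable         ┃           
          ┠───────────────────┨           
          ┃ID  │Date      │Sta┃           
          ┃────┼──────────┼───┃           
          ┃1000│2024-01-10│Pen┃           
 ┏━━━━━━━━━━━━━━━━━━━━━━━━━━━━━━━━━━━┓    
 ┃ MapNavigator                      ┃    
 ┠───────────────────────────────────┨    
 ┃.................................. ┃    
 ┃.................................. ┃    
 ┃.................................. ┃    
 ┃........♣♣♣....................... ┃    
 ┃.................@................ ┃    
 ┃.........♣........................ ┃    
 ┃....════════.═══════════════════.. ┃    
 ┃.................................. ┃    
 ┗━━━━━━━━━━━━━━━━━━━━━━━━━━━━━━━━━━━┛    


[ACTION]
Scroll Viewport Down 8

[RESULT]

 ┏━━━━━━━━━━━━━━━━━━━━━━━━━━━━━━━━━━━┓    
 ┃ MapNavigator                      ┃    
 ┠───────────────────────────────────┨    
 ┃.................................. ┃    
 ┃.................................. ┃    
 ┃.................................. ┃    
 ┃........♣♣♣....................... ┃    
 ┃.................@................ ┃    
 ┃.........♣........................ ┃    
 ┃....════════.═══════════════════.. ┃    
 ┃.................................. ┃    
 ┗━━━━━━━━━━━━━━━━━━━━━━━━━━━━━━━━━━━┛    
          ┃                   ┃           
          ┗━━━━━━━━━━━━━━━━━━━┛           
                                          
                                          
                                          


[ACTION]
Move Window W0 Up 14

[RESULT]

 ┏━━━━━━━━━━━━━━━━━━━━━━━━━━━━━━━━━━━┓    
 ┃ MapNavigator                      ┃    
 ┠───────────────────────────────────┨    
 ┃.................................. ┃    
 ┃.................................. ┃    
 ┃.................................. ┃    
 ┃........♣♣♣....................... ┃    
 ┃.................@................ ┃    
 ┃.........♣........................ ┃    
 ┃....════════.═══════════════════.. ┃    
 ┃.................................. ┃    
 ┗━━━━━━━━━━━━━━━━━━━━━━━━━━━━━━━━━━━┛    
          ┗━━━━━━━━━━━━━━━━━━━┛           
                                          
                                          
                                          
                                          


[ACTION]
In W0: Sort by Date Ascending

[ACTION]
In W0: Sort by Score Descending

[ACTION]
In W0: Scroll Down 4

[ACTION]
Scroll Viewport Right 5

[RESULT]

━━━━━━━━━━━━━━━━━━━━━━━━━━━━━━━━┓         
pNavigator                      ┃         
────────────────────────────────┨         
............................... ┃         
............................... ┃         
............................... ┃         
.....♣♣♣....................... ┃         
..............@................ ┃         
......♣........................ ┃         
.════════.═══════════════════.. ┃         
............................... ┃         
━━━━━━━━━━━━━━━━━━━━━━━━━━━━━━━━┛         
     ┗━━━━━━━━━━━━━━━━━━━┛                
                                          
                                          
                                          
                                          


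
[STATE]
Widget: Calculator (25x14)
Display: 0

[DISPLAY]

                        0
┌───┬───┬───┬───┐        
│ 7 │ 8 │ 9 │ ÷ │        
├───┼───┼───┼───┤        
│ 4 │ 5 │ 6 │ × │        
├───┼───┼───┼───┤        
│ 1 │ 2 │ 3 │ - │        
├───┼───┼───┼───┤        
│ 0 │ . │ = │ + │        
├───┼───┼───┼───┤        
│ C │ MC│ MR│ M+│        
└───┴───┴───┴───┘        
                         
                         


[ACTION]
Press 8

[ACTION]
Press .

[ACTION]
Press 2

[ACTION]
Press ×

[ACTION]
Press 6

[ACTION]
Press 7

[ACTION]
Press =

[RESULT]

                    549.4
┌───┬───┬───┬───┐        
│ 7 │ 8 │ 9 │ ÷ │        
├───┼───┼───┼───┤        
│ 4 │ 5 │ 6 │ × │        
├───┼───┼───┼───┤        
│ 1 │ 2 │ 3 │ - │        
├───┼───┼───┼───┤        
│ 0 │ . │ = │ + │        
├───┼───┼───┼───┤        
│ C │ MC│ MR│ M+│        
└───┴───┴───┴───┘        
                         
                         


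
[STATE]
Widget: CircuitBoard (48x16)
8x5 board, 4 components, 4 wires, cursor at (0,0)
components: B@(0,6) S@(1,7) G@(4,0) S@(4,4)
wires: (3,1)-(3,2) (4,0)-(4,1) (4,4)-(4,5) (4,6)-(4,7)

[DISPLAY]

   0 1 2 3 4 5 6 7                              
0  [.]                      B                   
                                                
1                               S               
                                                
2                                               
                                                
3       · ─ ·                                   
                                                
4   G ─ ·           S ─ ·   · ─ ·               
Cursor: (0,0)                                   
                                                
                                                
                                                
                                                
                                                


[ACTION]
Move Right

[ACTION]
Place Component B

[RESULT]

   0 1 2 3 4 5 6 7                              
0      [B]                  B                   
                                                
1                               S               
                                                
2                                               
                                                
3       · ─ ·                                   
                                                
4   G ─ ·           S ─ ·   · ─ ·               
Cursor: (0,1)                                   
                                                
                                                
                                                
                                                
                                                


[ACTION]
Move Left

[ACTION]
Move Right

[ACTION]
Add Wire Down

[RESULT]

   0 1 2 3 4 5 6 7                              
0      [B]                  B                   
        │                                       
1       ·                       S               
                                                
2                                               
                                                
3       · ─ ·                                   
                                                
4   G ─ ·           S ─ ·   · ─ ·               
Cursor: (0,1)                                   
                                                
                                                
                                                
                                                
                                                


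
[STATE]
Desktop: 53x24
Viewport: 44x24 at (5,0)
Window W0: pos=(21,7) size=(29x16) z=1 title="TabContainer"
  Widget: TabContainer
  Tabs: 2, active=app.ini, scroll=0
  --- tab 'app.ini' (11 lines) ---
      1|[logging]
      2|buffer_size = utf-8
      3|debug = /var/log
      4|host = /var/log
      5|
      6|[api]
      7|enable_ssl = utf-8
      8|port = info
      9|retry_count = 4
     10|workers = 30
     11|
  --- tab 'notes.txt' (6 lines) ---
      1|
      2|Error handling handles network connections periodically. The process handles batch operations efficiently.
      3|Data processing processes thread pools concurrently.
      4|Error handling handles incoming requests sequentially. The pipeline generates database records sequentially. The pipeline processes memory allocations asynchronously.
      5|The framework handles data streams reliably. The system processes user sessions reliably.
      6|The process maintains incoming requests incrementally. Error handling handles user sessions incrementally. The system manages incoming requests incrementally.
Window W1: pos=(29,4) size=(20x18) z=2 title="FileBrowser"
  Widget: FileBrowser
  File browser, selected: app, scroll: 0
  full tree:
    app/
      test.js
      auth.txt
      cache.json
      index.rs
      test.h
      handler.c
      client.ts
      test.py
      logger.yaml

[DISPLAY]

                                            
                                            
                                            
                                            
                        ┏━━━━━━━━━━━━━━━━━━┓
                        ┃ FileBrowser      ┃
                        ┠──────────────────┨
                ┏━━━━━━━┃> [-] app/        ┃
                ┃ TabCon┃    test.js       ┃
                ┠───────┃    auth.txt      ┃
                ┃[app.in┃    cache.json    ┃
                ┃───────┃    index.rs      ┃
                ┃[loggin┃    test.h        ┃
                ┃buffer_┃    handler.c     ┃
                ┃debug =┃    client.ts     ┃
                ┃host = ┃    test.py       ┃
                ┃       ┃    logger.yaml   ┃
                ┃[api]  ┃                  ┃
                ┃enable_┃                  ┃
                ┃port = ┃                  ┃
                ┃retry_c┃                  ┃
                ┃workers┗━━━━━━━━━━━━━━━━━━┛
                ┗━━━━━━━━━━━━━━━━━━━━━━━━━━━
                                            


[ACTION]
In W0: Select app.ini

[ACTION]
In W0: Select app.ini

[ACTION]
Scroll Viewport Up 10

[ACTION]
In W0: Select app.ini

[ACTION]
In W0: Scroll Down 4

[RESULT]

                                            
                                            
                                            
                                            
                        ┏━━━━━━━━━━━━━━━━━━┓
                        ┃ FileBrowser      ┃
                        ┠──────────────────┨
                ┏━━━━━━━┃> [-] app/        ┃
                ┃ TabCon┃    test.js       ┃
                ┠───────┃    auth.txt      ┃
                ┃[app.in┃    cache.json    ┃
                ┃───────┃    index.rs      ┃
                ┃       ┃    test.h        ┃
                ┃[api]  ┃    handler.c     ┃
                ┃enable_┃    client.ts     ┃
                ┃port = ┃    test.py       ┃
                ┃retry_c┃    logger.yaml   ┃
                ┃workers┃                  ┃
                ┃       ┃                  ┃
                ┃       ┃                  ┃
                ┃       ┃                  ┃
                ┃       ┗━━━━━━━━━━━━━━━━━━┛
                ┗━━━━━━━━━━━━━━━━━━━━━━━━━━━
                                            


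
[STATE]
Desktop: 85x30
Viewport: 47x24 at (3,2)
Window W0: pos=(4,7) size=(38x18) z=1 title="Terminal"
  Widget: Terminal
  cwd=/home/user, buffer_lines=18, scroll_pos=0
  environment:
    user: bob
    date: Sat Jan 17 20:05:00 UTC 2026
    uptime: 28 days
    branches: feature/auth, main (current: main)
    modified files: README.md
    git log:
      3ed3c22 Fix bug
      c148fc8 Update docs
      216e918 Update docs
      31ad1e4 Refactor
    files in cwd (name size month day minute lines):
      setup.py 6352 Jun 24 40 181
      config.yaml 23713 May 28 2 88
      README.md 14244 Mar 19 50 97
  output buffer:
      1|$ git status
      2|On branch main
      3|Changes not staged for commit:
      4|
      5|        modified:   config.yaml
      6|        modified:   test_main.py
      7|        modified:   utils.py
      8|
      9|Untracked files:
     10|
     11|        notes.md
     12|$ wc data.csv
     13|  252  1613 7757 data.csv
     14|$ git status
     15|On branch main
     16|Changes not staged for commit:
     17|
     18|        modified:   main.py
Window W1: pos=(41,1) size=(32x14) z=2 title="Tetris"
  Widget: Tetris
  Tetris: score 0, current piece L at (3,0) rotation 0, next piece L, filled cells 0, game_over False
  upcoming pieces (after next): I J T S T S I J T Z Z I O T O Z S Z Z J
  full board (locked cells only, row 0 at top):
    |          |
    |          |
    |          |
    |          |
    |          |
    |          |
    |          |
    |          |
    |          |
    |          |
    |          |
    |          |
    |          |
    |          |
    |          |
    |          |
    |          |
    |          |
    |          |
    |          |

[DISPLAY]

                                      ┃ Tetris 
                                      ┠────────
                                      ┃        
                                      ┃        
                                      ┃        
 ┏━━━━━━━━━━━━━━━━━━━━━━━━━━━━━━━━━━━━┃        
 ┃ Terminal                           ┃        
 ┠────────────────────────────────────┃        
 ┃$ git status                        ┃        
 ┃On branch main                      ┃        
 ┃Changes not staged for commit:      ┃        
 ┃                                    ┃        
 ┃        modified:   config.yaml     ┗━━━━━━━━
 ┃        modified:   test_main.py    ┃        
 ┃        modified:   utils.py        ┃        
 ┃                                    ┃        
 ┃Untracked files:                    ┃        
 ┃                                    ┃        
 ┃        notes.md                    ┃        
 ┃$ wc data.csv                       ┃        
 ┃  252  1613 7757 data.csv           ┃        
 ┃$ git status                        ┃        
 ┗━━━━━━━━━━━━━━━━━━━━━━━━━━━━━━━━━━━━┛        
                                               


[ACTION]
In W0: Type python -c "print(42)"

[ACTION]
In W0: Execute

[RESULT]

                                      ┃ Tetris 
                                      ┠────────
                                      ┃        
                                      ┃        
                                      ┃        
 ┏━━━━━━━━━━━━━━━━━━━━━━━━━━━━━━━━━━━━┃        
 ┃ Terminal                           ┃        
 ┠────────────────────────────────────┃        
 ┃                                    ┃        
 ┃Untracked files:                    ┃        
 ┃                                    ┃        
 ┃        notes.md                    ┃        
 ┃$ wc data.csv                       ┗━━━━━━━━
 ┃  252  1613 7757 data.csv           ┃        
 ┃$ git status                        ┃        
 ┃On branch main                      ┃        
 ┃Changes not staged for commit:      ┃        
 ┃                                    ┃        
 ┃        modified:   main.py         ┃        
 ┃$ python -c "print(42)"             ┃        
 ┃42                                  ┃        
 ┃$ █                                 ┃        
 ┗━━━━━━━━━━━━━━━━━━━━━━━━━━━━━━━━━━━━┛        
                                               


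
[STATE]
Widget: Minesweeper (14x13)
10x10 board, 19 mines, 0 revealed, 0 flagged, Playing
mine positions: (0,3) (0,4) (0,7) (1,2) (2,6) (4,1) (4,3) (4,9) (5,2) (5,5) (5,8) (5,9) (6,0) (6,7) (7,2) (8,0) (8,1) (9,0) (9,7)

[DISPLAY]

■■■■■■■■■■    
■■■■■■■■■■    
■■■■■■■■■■    
■■■■■■■■■■    
■■■■■■■■■■    
■■■■■■■■■■    
■■■■■■■■■■    
■■■■■■■■■■    
■■■■■■■■■■    
■■■■■■■■■■    
              
              
              


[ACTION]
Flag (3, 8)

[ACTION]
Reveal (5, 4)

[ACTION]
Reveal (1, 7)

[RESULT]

■■■■■■■■■■    
■■■■■■■2■■    
■■■■■■■■■■    
■■■■■■■■⚑■    
■■■■■■■■■■    
■■■■2■■■■■    
■■■■■■■■■■    
■■■■■■■■■■    
■■■■■■■■■■    
■■■■■■■■■■    
              
              
              


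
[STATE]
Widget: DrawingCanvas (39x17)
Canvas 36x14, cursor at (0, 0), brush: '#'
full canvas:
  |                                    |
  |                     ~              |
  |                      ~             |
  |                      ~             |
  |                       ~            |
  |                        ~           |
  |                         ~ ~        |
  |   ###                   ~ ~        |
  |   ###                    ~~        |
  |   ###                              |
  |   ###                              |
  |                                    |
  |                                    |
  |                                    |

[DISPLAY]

+                                      
                     ~                 
                      ~                
                      ~                
                       ~               
                        ~              
                         ~ ~           
   ###                   ~ ~           
   ###                    ~~           
   ###                                 
   ###                                 
                                       
                                       
                                       
                                       
                                       
                                       


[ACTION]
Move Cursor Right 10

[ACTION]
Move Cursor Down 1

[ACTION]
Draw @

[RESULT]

                                       
          @          ~                 
                      ~                
                      ~                
                       ~               
                        ~              
                         ~ ~           
   ###                   ~ ~           
   ###                    ~~           
   ###                                 
   ###                                 
                                       
                                       
                                       
                                       
                                       
                                       


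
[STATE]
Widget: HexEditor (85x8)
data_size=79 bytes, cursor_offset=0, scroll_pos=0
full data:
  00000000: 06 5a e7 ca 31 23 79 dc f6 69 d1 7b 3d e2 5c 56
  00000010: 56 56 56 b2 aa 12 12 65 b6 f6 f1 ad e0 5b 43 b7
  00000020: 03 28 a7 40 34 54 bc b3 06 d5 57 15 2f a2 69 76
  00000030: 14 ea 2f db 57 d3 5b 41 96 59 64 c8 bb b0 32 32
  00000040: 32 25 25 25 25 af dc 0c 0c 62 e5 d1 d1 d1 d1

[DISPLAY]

00000000  06 5a e7 ca 31 23 79 dc  f6 69 d1 7b 3d e2 5c 56  |.Z..1#y..i.{=.\V|       
00000010  56 56 56 b2 aa 12 12 65  b6 f6 f1 ad e0 5b 43 b7  |VVV....e.....[C.|       
00000020  03 28 a7 40 34 54 bc b3  06 d5 57 15 2f a2 69 76  |.(.@4T....W./.iv|       
00000030  14 ea 2f db 57 d3 5b 41  96 59 64 c8 bb b0 32 32  |../.W.[A.Yd...22|       
00000040  32 25 25 25 25 af dc 0c  0c 62 e5 d1 d1 d1 d1     |2%%%%....b..... |       
                                                                                     
                                                                                     
                                                                                     


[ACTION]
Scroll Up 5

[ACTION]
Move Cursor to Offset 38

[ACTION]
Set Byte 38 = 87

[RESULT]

00000000  06 5a e7 ca 31 23 79 dc  f6 69 d1 7b 3d e2 5c 56  |.Z..1#y..i.{=.\V|       
00000010  56 56 56 b2 aa 12 12 65  b6 f6 f1 ad e0 5b 43 b7  |VVV....e.....[C.|       
00000020  03 28 a7 40 34 54 87 b3  06 d5 57 15 2f a2 69 76  |.(.@4T....W./.iv|       
00000030  14 ea 2f db 57 d3 5b 41  96 59 64 c8 bb b0 32 32  |../.W.[A.Yd...22|       
00000040  32 25 25 25 25 af dc 0c  0c 62 e5 d1 d1 d1 d1     |2%%%%....b..... |       
                                                                                     
                                                                                     
                                                                                     


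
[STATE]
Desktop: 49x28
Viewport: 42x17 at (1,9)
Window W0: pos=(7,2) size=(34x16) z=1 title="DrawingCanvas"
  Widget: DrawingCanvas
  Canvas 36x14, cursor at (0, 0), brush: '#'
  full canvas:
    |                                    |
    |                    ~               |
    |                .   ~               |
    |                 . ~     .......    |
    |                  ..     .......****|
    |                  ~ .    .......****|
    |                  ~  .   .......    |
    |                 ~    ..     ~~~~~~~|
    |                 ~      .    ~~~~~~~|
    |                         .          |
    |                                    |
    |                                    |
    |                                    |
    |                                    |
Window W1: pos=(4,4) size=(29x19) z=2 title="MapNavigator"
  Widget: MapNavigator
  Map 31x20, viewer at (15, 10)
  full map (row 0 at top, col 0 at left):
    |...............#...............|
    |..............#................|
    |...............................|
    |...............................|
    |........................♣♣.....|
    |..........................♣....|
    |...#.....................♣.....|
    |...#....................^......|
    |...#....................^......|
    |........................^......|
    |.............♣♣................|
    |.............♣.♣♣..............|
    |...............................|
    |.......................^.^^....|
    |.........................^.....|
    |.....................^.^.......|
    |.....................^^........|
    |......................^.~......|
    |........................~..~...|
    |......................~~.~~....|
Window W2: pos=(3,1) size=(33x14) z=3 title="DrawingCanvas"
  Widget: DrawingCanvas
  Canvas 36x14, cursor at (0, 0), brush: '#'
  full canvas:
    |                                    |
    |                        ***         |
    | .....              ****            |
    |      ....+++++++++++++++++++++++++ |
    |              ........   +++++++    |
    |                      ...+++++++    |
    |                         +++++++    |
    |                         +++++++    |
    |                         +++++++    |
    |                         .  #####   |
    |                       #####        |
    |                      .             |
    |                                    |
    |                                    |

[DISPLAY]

  ┃                      ...++++++┃....┃  
  ┃                         ++++++┃....┃  
  ┃                         ++++++┃....┃  
  ┃                         ++++++┃ ~~~┃  
  ┃                         .  ###┃ ~~~┃  
  ┗━━━━━━━━━━━━━━━━━━━━━━━━━━━━━━━┛    ┃  
   ┃...........♣.♣♣............┃       ┃  
   ┃...........................┃       ┃  
   ┃.....................^.^^..┃━━━━━━━┛  
   ┃.......................^...┃          
   ┃...................^.^.....┃          
   ┃...................^^......┃          
   ┃....................^.~....┃          
   ┗━━━━━━━━━━━━━━━━━━━━━━━━━━━┛          
                                          
                                          
                                          


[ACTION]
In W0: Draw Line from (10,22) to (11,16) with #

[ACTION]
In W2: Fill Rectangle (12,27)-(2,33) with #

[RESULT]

  ┃                      ...++####┃....┃  
  ┃                         ++####┃....┃  
  ┃                         ++####┃....┃  
  ┃                         ++####┃ ~~~┃  
  ┃                         . ####┃ ~~~┃  
  ┗━━━━━━━━━━━━━━━━━━━━━━━━━━━━━━━┛    ┃  
   ┃...........♣.♣♣............┃       ┃  
   ┃...........................┃       ┃  
   ┃.....................^.^^..┃━━━━━━━┛  
   ┃.......................^...┃          
   ┃...................^.^.....┃          
   ┃...................^^......┃          
   ┃....................^.~....┃          
   ┗━━━━━━━━━━━━━━━━━━━━━━━━━━━┛          
                                          
                                          
                                          


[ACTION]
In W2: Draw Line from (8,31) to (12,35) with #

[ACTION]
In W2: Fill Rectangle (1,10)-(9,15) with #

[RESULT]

  ┃          ######      ...++####┃....┃  
  ┃          ######         ++####┃....┃  
  ┃          ######         ++####┃....┃  
  ┃          ######         ++####┃ ~~~┃  
  ┃          ######         . ####┃ ~~~┃  
  ┗━━━━━━━━━━━━━━━━━━━━━━━━━━━━━━━┛    ┃  
   ┃...........♣.♣♣............┃       ┃  
   ┃...........................┃       ┃  
   ┃.....................^.^^..┃━━━━━━━┛  
   ┃.......................^...┃          
   ┃...................^.^.....┃          
   ┃...................^^......┃          
   ┃....................^.~....┃          
   ┗━━━━━━━━━━━━━━━━━━━━━━━━━━━┛          
                                          
                                          
                                          


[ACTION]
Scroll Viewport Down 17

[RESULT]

  ┃          ######         ++####┃....┃  
  ┃          ######         ++####┃ ~~~┃  
  ┃          ######         . ####┃ ~~~┃  
  ┗━━━━━━━━━━━━━━━━━━━━━━━━━━━━━━━┛    ┃  
   ┃...........♣.♣♣............┃       ┃  
   ┃...........................┃       ┃  
   ┃.....................^.^^..┃━━━━━━━┛  
   ┃.......................^...┃          
   ┃...................^.^.....┃          
   ┃...................^^......┃          
   ┃....................^.~....┃          
   ┗━━━━━━━━━━━━━━━━━━━━━━━━━━━┛          
                                          
                                          
                                          
                                          
                                          
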